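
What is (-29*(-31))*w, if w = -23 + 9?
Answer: -12586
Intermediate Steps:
w = -14
(-29*(-31))*w = -29*(-31)*(-14) = 899*(-14) = -12586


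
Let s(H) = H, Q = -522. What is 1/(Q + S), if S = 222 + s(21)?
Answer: -1/279 ≈ -0.0035842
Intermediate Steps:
S = 243 (S = 222 + 21 = 243)
1/(Q + S) = 1/(-522 + 243) = 1/(-279) = -1/279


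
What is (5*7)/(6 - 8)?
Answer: -35/2 ≈ -17.500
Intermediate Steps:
(5*7)/(6 - 8) = 35/(-2) = 35*(-1/2) = -35/2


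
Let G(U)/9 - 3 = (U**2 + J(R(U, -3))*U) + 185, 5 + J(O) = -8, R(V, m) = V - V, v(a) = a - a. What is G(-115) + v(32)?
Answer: 134172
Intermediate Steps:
v(a) = 0
R(V, m) = 0
J(O) = -13 (J(O) = -5 - 8 = -13)
G(U) = 1692 - 117*U + 9*U**2 (G(U) = 27 + 9*((U**2 - 13*U) + 185) = 27 + 9*(185 + U**2 - 13*U) = 27 + (1665 - 117*U + 9*U**2) = 1692 - 117*U + 9*U**2)
G(-115) + v(32) = (1692 - 117*(-115) + 9*(-115)**2) + 0 = (1692 + 13455 + 9*13225) + 0 = (1692 + 13455 + 119025) + 0 = 134172 + 0 = 134172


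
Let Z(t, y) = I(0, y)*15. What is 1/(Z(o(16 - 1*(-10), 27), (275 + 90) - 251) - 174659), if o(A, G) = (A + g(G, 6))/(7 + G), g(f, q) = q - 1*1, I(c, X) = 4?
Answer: -1/174599 ≈ -5.7274e-6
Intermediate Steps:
g(f, q) = -1 + q (g(f, q) = q - 1 = -1 + q)
o(A, G) = (5 + A)/(7 + G) (o(A, G) = (A + (-1 + 6))/(7 + G) = (A + 5)/(7 + G) = (5 + A)/(7 + G))
Z(t, y) = 60 (Z(t, y) = 4*15 = 60)
1/(Z(o(16 - 1*(-10), 27), (275 + 90) - 251) - 174659) = 1/(60 - 174659) = 1/(-174599) = -1/174599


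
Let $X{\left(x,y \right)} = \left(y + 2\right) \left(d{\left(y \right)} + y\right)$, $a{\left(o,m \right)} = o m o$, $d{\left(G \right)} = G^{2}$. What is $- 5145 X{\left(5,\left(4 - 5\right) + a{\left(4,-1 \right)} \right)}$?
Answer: $20991600$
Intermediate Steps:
$a{\left(o,m \right)} = m o^{2}$ ($a{\left(o,m \right)} = m o o = m o^{2}$)
$X{\left(x,y \right)} = \left(2 + y\right) \left(y + y^{2}\right)$ ($X{\left(x,y \right)} = \left(y + 2\right) \left(y^{2} + y\right) = \left(2 + y\right) \left(y + y^{2}\right)$)
$- 5145 X{\left(5,\left(4 - 5\right) + a{\left(4,-1 \right)} \right)} = - 5145 \left(\left(4 - 5\right) - 4^{2}\right) \left(2 + \left(\left(4 - 5\right) - 4^{2}\right)^{2} + 3 \left(\left(4 - 5\right) - 4^{2}\right)\right) = - 5145 \left(-1 - 16\right) \left(2 + \left(-1 - 16\right)^{2} + 3 \left(-1 - 16\right)\right) = - 5145 \left(- 17 \left(2 + \left(-17\right)^{2} + 3 \left(-17\right)\right)\right) = - 5145 \left(- 17 \left(2 + 289 - 51\right)\right) = - 5145 \left(\left(-17\right) 240\right) = \left(-5145\right) \left(-4080\right) = 20991600$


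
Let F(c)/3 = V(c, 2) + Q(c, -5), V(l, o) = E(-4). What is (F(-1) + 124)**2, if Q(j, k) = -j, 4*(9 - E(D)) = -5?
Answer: 398161/16 ≈ 24885.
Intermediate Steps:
E(D) = 41/4 (E(D) = 9 - 1/4*(-5) = 9 + 5/4 = 41/4)
V(l, o) = 41/4
F(c) = 123/4 - 3*c (F(c) = 3*(41/4 - c) = 123/4 - 3*c)
(F(-1) + 124)**2 = ((123/4 - 3*(-1)) + 124)**2 = ((123/4 + 3) + 124)**2 = (135/4 + 124)**2 = (631/4)**2 = 398161/16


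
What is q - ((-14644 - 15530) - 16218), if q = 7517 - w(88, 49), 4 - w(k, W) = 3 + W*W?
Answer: 56309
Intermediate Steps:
w(k, W) = 1 - W² (w(k, W) = 4 - (3 + W*W) = 4 - (3 + W²) = 4 + (-3 - W²) = 1 - W²)
q = 9917 (q = 7517 - (1 - 1*49²) = 7517 - (1 - 1*2401) = 7517 - (1 - 2401) = 7517 - 1*(-2400) = 7517 + 2400 = 9917)
q - ((-14644 - 15530) - 16218) = 9917 - ((-14644 - 15530) - 16218) = 9917 - (-30174 - 16218) = 9917 - 1*(-46392) = 9917 + 46392 = 56309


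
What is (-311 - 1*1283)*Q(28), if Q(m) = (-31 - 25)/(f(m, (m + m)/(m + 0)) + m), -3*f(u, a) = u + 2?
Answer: 44632/9 ≈ 4959.1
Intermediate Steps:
f(u, a) = -⅔ - u/3 (f(u, a) = -(u + 2)/3 = -(2 + u)/3 = -⅔ - u/3)
Q(m) = -56/(-⅔ + 2*m/3) (Q(m) = (-31 - 25)/((-⅔ - m/3) + m) = -56/(-⅔ + 2*m/3))
(-311 - 1*1283)*Q(28) = (-311 - 1*1283)*(-84/(-1 + 28)) = (-311 - 1283)*(-84/27) = -(-133896)/27 = -1594*(-28/9) = 44632/9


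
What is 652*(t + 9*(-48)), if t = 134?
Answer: -194296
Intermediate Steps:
652*(t + 9*(-48)) = 652*(134 + 9*(-48)) = 652*(134 - 432) = 652*(-298) = -194296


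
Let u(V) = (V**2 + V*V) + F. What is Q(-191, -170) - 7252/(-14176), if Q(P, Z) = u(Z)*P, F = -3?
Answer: -39123018675/3544 ≈ -1.1039e+7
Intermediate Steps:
u(V) = -3 + 2*V**2 (u(V) = (V**2 + V*V) - 3 = (V**2 + V**2) - 3 = 2*V**2 - 3 = -3 + 2*V**2)
Q(P, Z) = P*(-3 + 2*Z**2) (Q(P, Z) = (-3 + 2*Z**2)*P = P*(-3 + 2*Z**2))
Q(-191, -170) - 7252/(-14176) = -191*(-3 + 2*(-170)**2) - 7252/(-14176) = -191*(-3 + 2*28900) - 7252*(-1/14176) = -191*(-3 + 57800) + 1813/3544 = -191*57797 + 1813/3544 = -11039227 + 1813/3544 = -39123018675/3544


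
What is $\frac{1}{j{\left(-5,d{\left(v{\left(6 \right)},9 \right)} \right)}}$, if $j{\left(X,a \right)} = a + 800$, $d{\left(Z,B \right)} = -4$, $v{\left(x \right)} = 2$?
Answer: $\frac{1}{796} \approx 0.0012563$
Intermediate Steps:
$j{\left(X,a \right)} = 800 + a$
$\frac{1}{j{\left(-5,d{\left(v{\left(6 \right)},9 \right)} \right)}} = \frac{1}{800 - 4} = \frac{1}{796}$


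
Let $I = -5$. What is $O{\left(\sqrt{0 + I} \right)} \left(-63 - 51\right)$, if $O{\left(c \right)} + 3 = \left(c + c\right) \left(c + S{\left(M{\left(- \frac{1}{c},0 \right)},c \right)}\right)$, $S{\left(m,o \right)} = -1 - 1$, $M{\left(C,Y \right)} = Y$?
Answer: $1482 + 456 i \sqrt{5} \approx 1482.0 + 1019.6 i$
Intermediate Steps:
$S{\left(m,o \right)} = -2$ ($S{\left(m,o \right)} = -1 - 1 = -2$)
$O{\left(c \right)} = -3 + 2 c \left(-2 + c\right)$ ($O{\left(c \right)} = -3 + \left(c + c\right) \left(c - 2\right) = -3 + 2 c \left(-2 + c\right)$)
$O{\left(\sqrt{0 + I} \right)} \left(-63 - 51\right) = \left(-3 - 4 \sqrt{0 - 5} + 2 \left(\sqrt{0 - 5}\right)^{2}\right) \left(-63 - 51\right) = \left(-3 - 4 \sqrt{-5} + 2 \left(\sqrt{-5}\right)^{2}\right) \left(-114\right) = \left(-3 - 4 i \sqrt{5} + 2 \left(i \sqrt{5}\right)^{2}\right) \left(-114\right) = \left(-3 - 4 i \sqrt{5} + 2 \left(-5\right)\right) \left(-114\right) = \left(-3 - 4 i \sqrt{5} - 10\right) \left(-114\right) = \left(-13 - 4 i \sqrt{5}\right) \left(-114\right) = 1482 + 456 i \sqrt{5}$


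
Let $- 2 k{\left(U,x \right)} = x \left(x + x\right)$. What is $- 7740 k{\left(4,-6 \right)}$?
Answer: $278640$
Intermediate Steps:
$k{\left(U,x \right)} = - x^{2}$ ($k{\left(U,x \right)} = - \frac{x \left(x + x\right)}{2} = - \frac{x 2 x}{2} = - \frac{2 x^{2}}{2} = - x^{2}$)
$- 7740 k{\left(4,-6 \right)} = - 7740 \left(- \left(-6\right)^{2}\right) = - 7740 \left(\left(-1\right) 36\right) = \left(-7740\right) \left(-36\right) = 278640$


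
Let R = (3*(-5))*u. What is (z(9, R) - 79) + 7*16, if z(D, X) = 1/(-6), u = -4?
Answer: 197/6 ≈ 32.833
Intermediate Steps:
R = 60 (R = (3*(-5))*(-4) = -15*(-4) = 60)
z(D, X) = -⅙
(z(9, R) - 79) + 7*16 = (-⅙ - 79) + 7*16 = -475/6 + 112 = 197/6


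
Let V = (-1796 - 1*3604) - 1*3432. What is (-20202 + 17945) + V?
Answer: -11089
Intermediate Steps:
V = -8832 (V = (-1796 - 3604) - 3432 = -5400 - 3432 = -8832)
(-20202 + 17945) + V = (-20202 + 17945) - 8832 = -2257 - 8832 = -11089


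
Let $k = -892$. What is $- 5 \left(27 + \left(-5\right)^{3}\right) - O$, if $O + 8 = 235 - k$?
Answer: $-629$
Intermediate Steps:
$O = 1119$ ($O = -8 + \left(235 - -892\right) = -8 + \left(235 + 892\right) = -8 + 1127 = 1119$)
$- 5 \left(27 + \left(-5\right)^{3}\right) - O = - 5 \left(27 + \left(-5\right)^{3}\right) - 1119 = - 5 \left(27 - 125\right) - 1119 = \left(-5\right) \left(-98\right) - 1119 = 490 - 1119 = -629$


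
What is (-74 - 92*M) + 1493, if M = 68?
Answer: -4837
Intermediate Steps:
(-74 - 92*M) + 1493 = (-74 - 92*68) + 1493 = (-74 - 6256) + 1493 = -6330 + 1493 = -4837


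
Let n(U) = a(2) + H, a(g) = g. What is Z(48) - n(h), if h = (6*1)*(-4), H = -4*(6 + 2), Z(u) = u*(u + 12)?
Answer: 2910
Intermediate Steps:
Z(u) = u*(12 + u)
H = -32 (H = -4*8 = -32)
h = -24 (h = 6*(-4) = -24)
n(U) = -30 (n(U) = 2 - 32 = -30)
Z(48) - n(h) = 48*(12 + 48) - 1*(-30) = 48*60 + 30 = 2880 + 30 = 2910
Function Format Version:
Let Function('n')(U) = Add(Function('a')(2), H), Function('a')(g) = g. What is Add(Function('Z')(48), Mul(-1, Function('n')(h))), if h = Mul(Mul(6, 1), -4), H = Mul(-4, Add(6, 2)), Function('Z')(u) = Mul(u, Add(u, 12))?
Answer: 2910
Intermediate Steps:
Function('Z')(u) = Mul(u, Add(12, u))
H = -32 (H = Mul(-4, 8) = -32)
h = -24 (h = Mul(6, -4) = -24)
Function('n')(U) = -30 (Function('n')(U) = Add(2, -32) = -30)
Add(Function('Z')(48), Mul(-1, Function('n')(h))) = Add(Mul(48, Add(12, 48)), Mul(-1, -30)) = Add(Mul(48, 60), 30) = Add(2880, 30) = 2910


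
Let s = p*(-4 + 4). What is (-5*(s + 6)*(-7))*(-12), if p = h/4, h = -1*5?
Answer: -2520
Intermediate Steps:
h = -5
p = -5/4 ≈ -1.2500
s = 0 (s = -5*(-4 + 4)/4 = -5/4*0 = 0)
(-5*(s + 6)*(-7))*(-12) = (-5*(0 + 6)*(-7))*(-12) = (-5*6*(-7))*(-12) = -30*(-7)*(-12) = 210*(-12) = -2520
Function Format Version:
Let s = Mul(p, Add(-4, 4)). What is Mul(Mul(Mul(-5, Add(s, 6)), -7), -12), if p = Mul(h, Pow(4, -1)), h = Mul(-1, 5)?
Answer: -2520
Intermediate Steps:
h = -5
p = Rational(-5, 4) (p = Mul(-5, Pow(4, -1)) = Mul(-5, Rational(1, 4)) = Rational(-5, 4) ≈ -1.2500)
s = 0 (s = Mul(Rational(-5, 4), Add(-4, 4)) = Mul(Rational(-5, 4), 0) = 0)
Mul(Mul(Mul(-5, Add(s, 6)), -7), -12) = Mul(Mul(Mul(-5, Add(0, 6)), -7), -12) = Mul(Mul(Mul(-5, 6), -7), -12) = Mul(Mul(-30, -7), -12) = Mul(210, -12) = -2520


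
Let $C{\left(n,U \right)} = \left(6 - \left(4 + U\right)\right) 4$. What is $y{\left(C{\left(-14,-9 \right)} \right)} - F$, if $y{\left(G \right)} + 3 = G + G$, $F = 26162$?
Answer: $-26077$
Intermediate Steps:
$C{\left(n,U \right)} = 8 - 4 U$ ($C{\left(n,U \right)} = \left(2 - U\right) 4 = 8 - 4 U$)
$y{\left(G \right)} = -3 + 2 G$ ($y{\left(G \right)} = -3 + \left(G + G\right) = -3 + 2 G$)
$y{\left(C{\left(-14,-9 \right)} \right)} - F = \left(-3 + 2 \left(8 - -36\right)\right) - 26162 = \left(-3 + 2 \left(8 + 36\right)\right) - 26162 = \left(-3 + 2 \cdot 44\right) - 26162 = \left(-3 + 88\right) - 26162 = 85 - 26162 = -26077$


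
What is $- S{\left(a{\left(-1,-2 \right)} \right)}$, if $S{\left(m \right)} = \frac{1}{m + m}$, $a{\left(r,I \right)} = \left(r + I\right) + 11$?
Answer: $- \frac{1}{16} \approx -0.0625$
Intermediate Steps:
$a{\left(r,I \right)} = 11 + I + r$ ($a{\left(r,I \right)} = \left(I + r\right) + 11 = 11 + I + r$)
$S{\left(m \right)} = \frac{1}{2 m}$
$- S{\left(a{\left(-1,-2 \right)} \right)} = - \frac{1}{2 \left(11 - 2 - 1\right)} = - \frac{1}{2 \cdot 8} = \left(-1\right) \frac{1}{16} = - \frac{1}{16}$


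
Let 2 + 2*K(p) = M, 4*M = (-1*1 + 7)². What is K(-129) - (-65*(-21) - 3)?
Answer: -2717/2 ≈ -1358.5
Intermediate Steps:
M = 9 (M = (-1*1 + 7)²/4 = (-1 + 7)²/4 = (¼)*6² = (¼)*36 = 9)
K(p) = 7/2 (K(p) = -1 + (½)*9 = -1 + 9/2 = 7/2)
K(-129) - (-65*(-21) - 3) = 7/2 - (-65*(-21) - 3) = 7/2 - (1365 - 3) = 7/2 - 1*1362 = 7/2 - 1362 = -2717/2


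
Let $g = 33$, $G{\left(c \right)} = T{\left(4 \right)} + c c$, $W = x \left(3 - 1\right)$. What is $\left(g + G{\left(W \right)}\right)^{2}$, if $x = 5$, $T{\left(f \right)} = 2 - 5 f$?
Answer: $13225$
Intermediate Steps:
$W = 10$ ($W = 5 \left(3 - 1\right) = 5 \cdot 2 = 10$)
$G{\left(c \right)} = -18 + c^{2}$ ($G{\left(c \right)} = \left(2 - 20\right) + c c = \left(2 - 20\right) + c^{2} = -18 + c^{2}$)
$\left(g + G{\left(W \right)}\right)^{2} = \left(33 - \left(18 - 10^{2}\right)\right)^{2} = \left(33 + \left(-18 + 100\right)\right)^{2} = \left(33 + 82\right)^{2} = 115^{2} = 13225$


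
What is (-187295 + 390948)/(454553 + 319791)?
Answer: 203653/774344 ≈ 0.26300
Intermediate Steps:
(-187295 + 390948)/(454553 + 319791) = 203653/774344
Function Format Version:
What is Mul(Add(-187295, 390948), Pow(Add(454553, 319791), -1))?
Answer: Rational(203653, 774344) ≈ 0.26300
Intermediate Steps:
Mul(Add(-187295, 390948), Pow(Add(454553, 319791), -1)) = Mul(203653, Pow(774344, -1)) = Mul(203653, Rational(1, 774344)) = Rational(203653, 774344)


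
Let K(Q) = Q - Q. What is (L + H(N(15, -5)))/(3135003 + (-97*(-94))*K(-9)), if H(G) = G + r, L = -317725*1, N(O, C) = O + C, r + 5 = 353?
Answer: -105789/1045001 ≈ -0.10123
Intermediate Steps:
r = 348 (r = -5 + 353 = 348)
K(Q) = 0
N(O, C) = C + O
L = -317725
H(G) = 348 + G (H(G) = G + 348 = 348 + G)
(L + H(N(15, -5)))/(3135003 + (-97*(-94))*K(-9)) = (-317725 + (348 + (-5 + 15)))/(3135003 - 97*(-94)*0) = (-317725 + (348 + 10))/(3135003 + 9118*0) = (-317725 + 358)/(3135003 + 0) = -317367/3135003 = -317367*1/3135003 = -105789/1045001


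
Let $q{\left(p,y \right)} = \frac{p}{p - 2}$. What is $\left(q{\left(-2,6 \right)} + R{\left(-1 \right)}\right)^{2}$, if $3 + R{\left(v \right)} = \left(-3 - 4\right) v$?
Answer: $\frac{81}{4} \approx 20.25$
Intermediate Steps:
$R{\left(v \right)} = -3 - 7 v$ ($R{\left(v \right)} = -3 + \left(-3 - 4\right) v = -3 - 7 v$)
$q{\left(p,y \right)} = \frac{p}{-2 + p}$
$\left(q{\left(-2,6 \right)} + R{\left(-1 \right)}\right)^{2} = \left(- \frac{2}{-2 - 2} - -4\right)^{2} = \left(- \frac{2}{-4} + \left(-3 + 7\right)\right)^{2} = \left(\left(-2\right) \left(- \frac{1}{4}\right) + 4\right)^{2} = \left(\frac{1}{2} + 4\right)^{2} = \left(\frac{9}{2}\right)^{2} = \frac{81}{4}$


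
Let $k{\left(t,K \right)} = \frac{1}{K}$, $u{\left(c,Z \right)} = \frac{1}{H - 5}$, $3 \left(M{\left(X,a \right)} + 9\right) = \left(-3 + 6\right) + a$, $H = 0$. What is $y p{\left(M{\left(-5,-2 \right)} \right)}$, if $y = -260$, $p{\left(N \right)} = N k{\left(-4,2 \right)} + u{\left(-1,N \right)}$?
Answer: $\frac{3536}{3} \approx 1178.7$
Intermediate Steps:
$M{\left(X,a \right)} = -8 + \frac{a}{3}$ ($M{\left(X,a \right)} = -9 + \frac{\left(-3 + 6\right) + a}{3} = -9 + \frac{3 + a}{3} = -9 + \left(1 + \frac{a}{3}\right) = -8 + \frac{a}{3}$)
$u{\left(c,Z \right)} = - \frac{1}{5}$ ($u{\left(c,Z \right)} = \frac{1}{0 - 5} = \frac{1}{-5} = - \frac{1}{5}$)
$p{\left(N \right)} = - \frac{1}{5} + \frac{N}{2}$ ($p{\left(N \right)} = \frac{N}{2} - \frac{1}{5} = - \frac{1}{5} + \frac{N}{2}$)
$y p{\left(M{\left(-5,-2 \right)} \right)} = - 260 \left(- \frac{1}{5} + \frac{-8 + \frac{1}{3} \left(-2\right)}{2}\right) = - 260 \left(- \frac{1}{5} + \frac{-8 - \frac{2}{3}}{2}\right) = - 260 \left(- \frac{1}{5} + \frac{1}{2} \left(- \frac{26}{3}\right)\right) = - 260 \left(- \frac{1}{5} - \frac{13}{3}\right) = \left(-260\right) \left(- \frac{68}{15}\right) = \frac{3536}{3}$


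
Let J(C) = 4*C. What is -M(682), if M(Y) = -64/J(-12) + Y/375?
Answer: -394/125 ≈ -3.1520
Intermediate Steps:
M(Y) = 4/3 + Y/375 (M(Y) = -64/(4*(-12)) + Y/375 = -64/(-48) + Y*(1/375) = -64*(-1/48) + Y/375 = 4/3 + Y/375)
-M(682) = -(4/3 + (1/375)*682) = -(4/3 + 682/375) = -1*394/125 = -394/125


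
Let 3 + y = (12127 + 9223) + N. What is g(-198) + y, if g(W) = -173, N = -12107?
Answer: 9067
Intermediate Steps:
y = 9240 (y = -3 + ((12127 + 9223) - 12107) = -3 + (21350 - 12107) = -3 + 9243 = 9240)
g(-198) + y = -173 + 9240 = 9067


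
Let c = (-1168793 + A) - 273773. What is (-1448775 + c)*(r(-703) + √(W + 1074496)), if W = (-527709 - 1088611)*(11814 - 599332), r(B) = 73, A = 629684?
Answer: -165100961 - 18093256*√14837783879 ≈ -2.2041e+12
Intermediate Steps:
W = 949617093760 (W = -1616320*(-587518) = 949617093760)
c = -812882 (c = (-1168793 + 629684) - 273773 = -539109 - 273773 = -812882)
(-1448775 + c)*(r(-703) + √(W + 1074496)) = (-1448775 - 812882)*(73 + √(949617093760 + 1074496)) = -2261657*(73 + √949618168256) = -2261657*(73 + 8*√14837783879) = -165100961 - 18093256*√14837783879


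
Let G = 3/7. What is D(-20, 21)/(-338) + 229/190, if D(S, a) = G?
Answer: 135311/112385 ≈ 1.2040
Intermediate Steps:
G = 3/7 (G = 3*(⅐) = 3/7 ≈ 0.42857)
D(S, a) = 3/7
D(-20, 21)/(-338) + 229/190 = (3/7)/(-338) + 229/190 = (3/7)*(-1/338) + 229*(1/190) = -3/2366 + 229/190 = 135311/112385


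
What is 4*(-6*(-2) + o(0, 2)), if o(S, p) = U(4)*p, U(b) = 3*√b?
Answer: 96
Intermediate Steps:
o(S, p) = 6*p (o(S, p) = (3*√4)*p = (3*2)*p = 6*p)
4*(-6*(-2) + o(0, 2)) = 4*(-6*(-2) + 6*2) = 4*(12 + 12) = 4*24 = 96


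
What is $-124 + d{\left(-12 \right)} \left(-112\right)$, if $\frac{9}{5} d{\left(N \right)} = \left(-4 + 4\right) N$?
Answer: $-124$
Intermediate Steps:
$d{\left(N \right)} = 0$ ($d{\left(N \right)} = \frac{5 \left(-4 + 4\right) N}{9} = \frac{5 \cdot 0 N}{9} = \frac{5}{9} \cdot 0 = 0$)
$-124 + d{\left(-12 \right)} \left(-112\right) = -124 + 0 \left(-112\right) = -124 + 0 = -124$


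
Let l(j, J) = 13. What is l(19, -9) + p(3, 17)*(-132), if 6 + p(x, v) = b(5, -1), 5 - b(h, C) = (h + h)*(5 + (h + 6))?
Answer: 21265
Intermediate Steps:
b(h, C) = 5 - 2*h*(11 + h) (b(h, C) = 5 - (h + h)*(5 + (h + 6)) = 5 - 2*h*(5 + (6 + h)) = 5 - 2*h*(11 + h))
p(x, v) = -161 (p(x, v) = -6 + (5 - 22*5 - 2*5²) = -6 + (5 - 110 - 2*25) = -6 + (5 - 110 - 50) = -6 - 155 = -161)
l(19, -9) + p(3, 17)*(-132) = 13 - 161*(-132) = 13 + 21252 = 21265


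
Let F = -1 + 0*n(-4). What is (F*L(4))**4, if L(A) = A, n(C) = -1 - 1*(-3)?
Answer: 256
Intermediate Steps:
n(C) = 2 (n(C) = -1 + 3 = 2)
F = -1 (F = -1 + 0*2 = -1 + 0 = -1)
(F*L(4))**4 = (-1*4)**4 = (-4)**4 = 256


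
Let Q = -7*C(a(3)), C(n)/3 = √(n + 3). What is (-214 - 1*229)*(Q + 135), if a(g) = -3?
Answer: -59805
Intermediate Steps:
C(n) = 3*√(3 + n) (C(n) = 3*√(n + 3) = 3*√(3 + n))
Q = 0 (Q = -21*√(3 - 3) = -21*√0 = -21*0 = -7*0 = 0)
(-214 - 1*229)*(Q + 135) = (-214 - 1*229)*(0 + 135) = (-214 - 229)*135 = -443*135 = -59805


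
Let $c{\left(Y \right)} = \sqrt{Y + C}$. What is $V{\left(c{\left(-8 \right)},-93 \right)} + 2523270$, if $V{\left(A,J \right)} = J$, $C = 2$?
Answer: $2523177$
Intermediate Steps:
$c{\left(Y \right)} = \sqrt{2 + Y}$ ($c{\left(Y \right)} = \sqrt{Y + 2} = \sqrt{2 + Y}$)
$V{\left(c{\left(-8 \right)},-93 \right)} + 2523270 = -93 + 2523270 = 2523177$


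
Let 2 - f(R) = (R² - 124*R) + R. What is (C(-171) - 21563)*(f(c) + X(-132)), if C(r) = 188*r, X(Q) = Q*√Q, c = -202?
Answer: 3526019728 + 14179704*I*√33 ≈ 3.526e+9 + 8.1456e+7*I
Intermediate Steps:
X(Q) = Q^(3/2)
f(R) = 2 - R² + 123*R (f(R) = 2 - ((R² - 124*R) + R) = 2 - (R² - 123*R) = 2 + (-R² + 123*R) = 2 - R² + 123*R)
(C(-171) - 21563)*(f(c) + X(-132)) = (188*(-171) - 21563)*((2 - 1*(-202)² + 123*(-202)) + (-132)^(3/2)) = (-32148 - 21563)*((2 - 1*40804 - 24846) - 264*I*√33) = -53711*((2 - 40804 - 24846) - 264*I*√33) = -53711*(-65648 - 264*I*√33) = 3526019728 + 14179704*I*√33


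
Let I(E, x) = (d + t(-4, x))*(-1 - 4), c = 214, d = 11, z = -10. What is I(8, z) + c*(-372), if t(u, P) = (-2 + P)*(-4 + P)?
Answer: -80503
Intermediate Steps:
t(u, P) = (-4 + P)*(-2 + P)
I(E, x) = -95 - 5*x² + 30*x (I(E, x) = (11 + (8 + x² - 6*x))*(-1 - 4) = (19 + x² - 6*x)*(-5) = -95 - 5*x² + 30*x)
I(8, z) + c*(-372) = (-95 - 5*(-10)² + 30*(-10)) + 214*(-372) = (-95 - 5*100 - 300) - 79608 = (-95 - 500 - 300) - 79608 = -895 - 79608 = -80503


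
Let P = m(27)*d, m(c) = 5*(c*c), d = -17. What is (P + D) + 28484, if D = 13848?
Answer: -19633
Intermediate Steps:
m(c) = 5*c²
P = -61965 (P = (5*27²)*(-17) = (5*729)*(-17) = 3645*(-17) = -61965)
(P + D) + 28484 = (-61965 + 13848) + 28484 = -48117 + 28484 = -19633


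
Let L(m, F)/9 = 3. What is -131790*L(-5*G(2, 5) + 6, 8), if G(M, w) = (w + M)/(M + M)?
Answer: -3558330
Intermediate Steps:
G(M, w) = (M + w)/(2*M) (G(M, w) = (M + w)/((2*M)) = (M + w)*(1/(2*M)) = (M + w)/(2*M))
L(m, F) = 27 (L(m, F) = 9*3 = 27)
-131790*L(-5*G(2, 5) + 6, 8) = -131790*27 = -3558330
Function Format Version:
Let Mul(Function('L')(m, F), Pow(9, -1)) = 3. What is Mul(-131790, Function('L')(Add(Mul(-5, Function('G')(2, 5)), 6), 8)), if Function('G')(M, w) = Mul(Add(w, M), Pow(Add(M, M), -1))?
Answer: -3558330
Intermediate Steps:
Function('G')(M, w) = Mul(Rational(1, 2), Pow(M, -1), Add(M, w)) (Function('G')(M, w) = Mul(Add(M, w), Pow(Mul(2, M), -1)) = Mul(Add(M, w), Mul(Rational(1, 2), Pow(M, -1))) = Mul(Rational(1, 2), Pow(M, -1), Add(M, w)))
Function('L')(m, F) = 27 (Function('L')(m, F) = Mul(9, 3) = 27)
Mul(-131790, Function('L')(Add(Mul(-5, Function('G')(2, 5)), 6), 8)) = Mul(-131790, 27) = -3558330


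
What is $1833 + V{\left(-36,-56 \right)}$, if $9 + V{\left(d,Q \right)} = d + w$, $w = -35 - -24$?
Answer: $1777$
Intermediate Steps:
$w = -11$ ($w = -35 + 24 = -11$)
$V{\left(d,Q \right)} = -20 + d$ ($V{\left(d,Q \right)} = -9 + \left(d - 11\right) = -9 + \left(-11 + d\right) = -20 + d$)
$1833 + V{\left(-36,-56 \right)} = 1833 - 56 = 1777$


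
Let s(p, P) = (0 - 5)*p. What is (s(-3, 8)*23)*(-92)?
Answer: -31740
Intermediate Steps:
s(p, P) = -5*p
(s(-3, 8)*23)*(-92) = (-5*(-3)*23)*(-92) = (15*23)*(-92) = 345*(-92) = -31740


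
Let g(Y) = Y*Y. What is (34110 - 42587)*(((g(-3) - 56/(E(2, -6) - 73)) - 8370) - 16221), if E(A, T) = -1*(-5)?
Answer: 3542368760/17 ≈ 2.0837e+8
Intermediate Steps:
g(Y) = Y²
E(A, T) = 5
(34110 - 42587)*(((g(-3) - 56/(E(2, -6) - 73)) - 8370) - 16221) = (34110 - 42587)*((((-3)² - 56/(5 - 73)) - 8370) - 16221) = -8477*(((9 - 56/(-68)) - 8370) - 16221) = -8477*(((9 - 1/68*(-56)) - 8370) - 16221) = -8477*(((9 + 14/17) - 8370) - 16221) = -8477*((167/17 - 8370) - 16221) = -8477*(-142123/17 - 16221) = -8477*(-417880/17) = 3542368760/17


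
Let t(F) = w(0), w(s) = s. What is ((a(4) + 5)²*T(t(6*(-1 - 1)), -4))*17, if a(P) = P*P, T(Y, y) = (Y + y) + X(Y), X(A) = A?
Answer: -29988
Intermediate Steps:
t(F) = 0
T(Y, y) = y + 2*Y (T(Y, y) = (Y + y) + Y = y + 2*Y)
a(P) = P²
((a(4) + 5)²*T(t(6*(-1 - 1)), -4))*17 = ((4² + 5)²*(-4 + 2*0))*17 = ((16 + 5)²*(-4 + 0))*17 = (21²*(-4))*17 = (441*(-4))*17 = -1764*17 = -29988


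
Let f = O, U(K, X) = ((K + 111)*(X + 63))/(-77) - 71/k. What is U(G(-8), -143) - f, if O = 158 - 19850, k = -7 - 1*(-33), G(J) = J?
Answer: 39632157/2002 ≈ 19796.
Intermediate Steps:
k = 26 (k = -7 + 33 = 26)
O = -19692
U(K, X) = -71/26 - (63 + X)*(111 + K)/77 (U(K, X) = ((K + 111)*(X + 63))/(-77) - 71/26 = ((111 + K)*(63 + X))*(-1/77) - 71*1/26 = ((63 + X)*(111 + K))*(-1/77) - 71/26 = -(63 + X)*(111 + K)/77 - 71/26 = -71/26 - (63 + X)*(111 + K)/77)
f = -19692
U(G(-8), -143) - f = (-26755/286 - 111/77*(-143) - 9/11*(-8) - 1/77*(-8)*(-143)) - 1*(-19692) = (-26755/286 + 1443/7 + 72/11 - 104/7) + 19692 = 208773/2002 + 19692 = 39632157/2002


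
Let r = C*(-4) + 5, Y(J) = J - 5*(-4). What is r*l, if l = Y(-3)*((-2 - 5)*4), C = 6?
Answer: 9044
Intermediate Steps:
Y(J) = 20 + J (Y(J) = J + 20 = 20 + J)
r = -19 (r = 6*(-4) + 5 = -24 + 5 = -19)
l = -476 (l = (20 - 3)*((-2 - 5)*4) = 17*(-7*4) = 17*(-28) = -476)
r*l = -19*(-476) = 9044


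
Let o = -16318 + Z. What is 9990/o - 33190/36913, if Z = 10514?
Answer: -280697815/107121526 ≈ -2.6204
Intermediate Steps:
o = -5804 (o = -16318 + 10514 = -5804)
9990/o - 33190/36913 = 9990/(-5804) - 33190/36913 = 9990*(-1/5804) - 33190*1/36913 = -4995/2902 - 33190/36913 = -280697815/107121526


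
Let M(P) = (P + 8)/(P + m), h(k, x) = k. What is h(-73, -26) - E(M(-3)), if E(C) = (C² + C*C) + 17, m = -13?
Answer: -11545/128 ≈ -90.195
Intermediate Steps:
M(P) = (8 + P)/(-13 + P) (M(P) = (P + 8)/(P - 13) = (8 + P)/(-13 + P))
E(C) = 17 + 2*C² (E(C) = (C² + C²) + 17 = 2*C² + 17 = 17 + 2*C²)
h(-73, -26) - E(M(-3)) = -73 - (17 + 2*((8 - 3)/(-13 - 3))²) = -73 - (17 + 2*(5/(-16))²) = -73 - (17 + 2*(-1/16*5)²) = -73 - (17 + 2*(-5/16)²) = -73 - (17 + 2*(25/256)) = -73 - (17 + 25/128) = -73 - 1*2201/128 = -73 - 2201/128 = -11545/128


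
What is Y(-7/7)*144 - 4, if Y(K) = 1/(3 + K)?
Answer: 68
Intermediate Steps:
Y(-7/7)*144 - 4 = 144/(3 - 7/7) - 4 = 144/(3 - 7*1/7) - 4 = 144/(3 - 1) - 4 = 144/2 - 4 = (1/2)*144 - 4 = 72 - 4 = 68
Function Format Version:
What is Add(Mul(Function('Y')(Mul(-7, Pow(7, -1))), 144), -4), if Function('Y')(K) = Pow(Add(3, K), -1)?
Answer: 68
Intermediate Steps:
Add(Mul(Function('Y')(Mul(-7, Pow(7, -1))), 144), -4) = Add(Mul(Pow(Add(3, Mul(-7, Pow(7, -1))), -1), 144), -4) = Add(Mul(Pow(Add(3, Mul(-7, Rational(1, 7))), -1), 144), -4) = Add(Mul(Pow(Add(3, -1), -1), 144), -4) = Add(Mul(Pow(2, -1), 144), -4) = Add(Mul(Rational(1, 2), 144), -4) = Add(72, -4) = 68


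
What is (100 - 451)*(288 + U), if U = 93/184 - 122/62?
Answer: -573678261/5704 ≈ -1.0057e+5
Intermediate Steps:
U = -8341/5704 (U = 93*(1/184) - 122*1/62 = 93/184 - 61/31 = -8341/5704 ≈ -1.4623)
(100 - 451)*(288 + U) = (100 - 451)*(288 - 8341/5704) = -351*1634411/5704 = -573678261/5704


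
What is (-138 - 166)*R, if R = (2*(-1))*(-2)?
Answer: -1216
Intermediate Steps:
R = 4 (R = -2*(-2) = 4)
(-138 - 166)*R = (-138 - 166)*4 = -304*4 = -1216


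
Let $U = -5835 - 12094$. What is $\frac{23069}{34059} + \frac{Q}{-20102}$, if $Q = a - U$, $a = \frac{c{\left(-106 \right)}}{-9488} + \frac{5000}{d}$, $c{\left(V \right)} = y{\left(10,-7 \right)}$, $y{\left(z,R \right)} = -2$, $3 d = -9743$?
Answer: $- \frac{6787908974789053}{31645250957942256} \approx -0.2145$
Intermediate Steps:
$d = - \frac{9743}{3}$ ($d = \frac{1}{3} \left(-9743\right) = - \frac{9743}{3} \approx -3247.7$)
$c{\left(V \right)} = -2$
$a = - \frac{71150257}{46220792}$ ($a = - \frac{2}{-9488} + \frac{5000}{- \frac{9743}{3}} = \left(-2\right) \left(- \frac{1}{9488}\right) + 5000 \left(- \frac{3}{9743}\right) = \frac{1}{4744} - \frac{15000}{9743} = - \frac{71150257}{46220792} \approx -1.5394$)
$U = -17929$
$Q = \frac{828621429511}{46220792}$ ($Q = - \frac{71150257}{46220792} - -17929 = - \frac{71150257}{46220792} + 17929 = \frac{828621429511}{46220792} \approx 17927.0$)
$\frac{23069}{34059} + \frac{Q}{-20102} = \frac{23069}{34059} + \frac{828621429511}{46220792 \left(-20102\right)} = 23069 \cdot \frac{1}{34059} + \frac{828621429511}{46220792} \left(- \frac{1}{20102}\right) = \frac{23069}{34059} - \frac{828621429511}{929130360784} = - \frac{6787908974789053}{31645250957942256}$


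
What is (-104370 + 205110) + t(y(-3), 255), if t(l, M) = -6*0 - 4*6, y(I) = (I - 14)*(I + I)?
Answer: 100716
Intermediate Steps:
y(I) = 2*I*(-14 + I) (y(I) = (-14 + I)*(2*I) = 2*I*(-14 + I))
t(l, M) = -24 (t(l, M) = 0 - 24 = -24)
(-104370 + 205110) + t(y(-3), 255) = (-104370 + 205110) - 24 = 100740 - 24 = 100716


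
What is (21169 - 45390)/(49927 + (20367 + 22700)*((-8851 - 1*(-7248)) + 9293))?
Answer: -24221/331235157 ≈ -7.3123e-5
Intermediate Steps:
(21169 - 45390)/(49927 + (20367 + 22700)*((-8851 - 1*(-7248)) + 9293)) = -24221/(49927 + 43067*((-8851 + 7248) + 9293)) = -24221/(49927 + 43067*(-1603 + 9293)) = -24221/(49927 + 43067*7690) = -24221/(49927 + 331185230) = -24221/331235157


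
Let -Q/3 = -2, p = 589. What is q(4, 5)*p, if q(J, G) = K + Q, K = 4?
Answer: 5890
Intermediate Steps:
Q = 6 (Q = -3*(-2) = 6)
q(J, G) = 10 (q(J, G) = 4 + 6 = 10)
q(4, 5)*p = 10*589 = 5890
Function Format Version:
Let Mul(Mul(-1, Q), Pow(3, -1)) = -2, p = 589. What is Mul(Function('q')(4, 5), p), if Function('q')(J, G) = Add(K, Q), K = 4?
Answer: 5890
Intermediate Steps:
Q = 6 (Q = Mul(-3, -2) = 6)
Function('q')(J, G) = 10 (Function('q')(J, G) = Add(4, 6) = 10)
Mul(Function('q')(4, 5), p) = Mul(10, 589) = 5890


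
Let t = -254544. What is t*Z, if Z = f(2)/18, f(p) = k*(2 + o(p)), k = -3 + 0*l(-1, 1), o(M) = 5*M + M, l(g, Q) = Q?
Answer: 593936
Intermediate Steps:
o(M) = 6*M
k = -3 (k = -3 + 0*1 = -3 + 0 = -3)
f(p) = -6 - 18*p (f(p) = -3*(2 + 6*p) = -6 - 18*p)
Z = -7/3 (Z = (-6 - 18*2)/18 = (-6 - 36)*(1/18) = -42*1/18 = -7/3 ≈ -2.3333)
t*Z = -254544*(-7/3) = 593936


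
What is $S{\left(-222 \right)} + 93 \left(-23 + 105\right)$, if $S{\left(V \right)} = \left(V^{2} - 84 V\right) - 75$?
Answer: $75483$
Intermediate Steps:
$S{\left(V \right)} = -75 + V^{2} - 84 V$
$S{\left(-222 \right)} + 93 \left(-23 + 105\right) = \left(-75 + \left(-222\right)^{2} - -18648\right) + 93 \left(-23 + 105\right) = \left(-75 + 49284 + 18648\right) + 93 \cdot 82 = 67857 + 7626 = 75483$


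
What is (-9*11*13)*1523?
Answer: -1960101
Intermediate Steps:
(-9*11*13)*1523 = -99*13*1523 = -1287*1523 = -1960101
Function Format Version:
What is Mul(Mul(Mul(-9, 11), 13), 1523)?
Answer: -1960101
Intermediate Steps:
Mul(Mul(Mul(-9, 11), 13), 1523) = Mul(Mul(-99, 13), 1523) = Mul(-1287, 1523) = -1960101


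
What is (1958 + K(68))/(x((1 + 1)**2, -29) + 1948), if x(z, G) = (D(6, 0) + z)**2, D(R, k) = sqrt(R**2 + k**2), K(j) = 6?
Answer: 491/512 ≈ 0.95898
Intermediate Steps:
x(z, G) = (6 + z)**2 (x(z, G) = (sqrt(6**2 + 0**2) + z)**2 = (sqrt(36 + 0) + z)**2 = (sqrt(36) + z)**2 = (6 + z)**2)
(1958 + K(68))/(x((1 + 1)**2, -29) + 1948) = (1958 + 6)/((6 + (1 + 1)**2)**2 + 1948) = 1964/((6 + 2**2)**2 + 1948) = 1964/((6 + 4)**2 + 1948) = 1964/(10**2 + 1948) = 1964/(100 + 1948) = 1964/2048 = 1964*(1/2048) = 491/512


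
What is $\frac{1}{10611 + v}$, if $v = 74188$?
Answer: $\frac{1}{84799} \approx 1.1793 \cdot 10^{-5}$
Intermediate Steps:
$\frac{1}{10611 + v} = \frac{1}{10611 + 74188} = \frac{1}{84799}$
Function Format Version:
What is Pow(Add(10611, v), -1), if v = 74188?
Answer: Rational(1, 84799) ≈ 1.1793e-5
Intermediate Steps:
Pow(Add(10611, v), -1) = Pow(Add(10611, 74188), -1) = Pow(84799, -1) = Rational(1, 84799)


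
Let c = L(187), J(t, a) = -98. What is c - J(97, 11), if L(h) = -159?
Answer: -61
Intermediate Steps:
c = -159
c - J(97, 11) = -159 - 1*(-98) = -159 + 98 = -61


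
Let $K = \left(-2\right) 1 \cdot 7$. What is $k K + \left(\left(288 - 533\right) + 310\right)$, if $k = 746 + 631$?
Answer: $-19213$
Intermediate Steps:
$K = -14$ ($K = \left(-2\right) 7 = -14$)
$k = 1377$
$k K + \left(\left(288 - 533\right) + 310\right) = 1377 \left(-14\right) + \left(\left(288 - 533\right) + 310\right) = -19278 + \left(-245 + 310\right) = -19278 + 65 = -19213$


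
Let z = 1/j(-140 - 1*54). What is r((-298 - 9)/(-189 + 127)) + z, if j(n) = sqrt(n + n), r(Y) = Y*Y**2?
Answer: 28934443/238328 - I*sqrt(97)/194 ≈ 121.41 - 0.050767*I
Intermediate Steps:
r(Y) = Y**3
j(n) = sqrt(2)*sqrt(n) (j(n) = sqrt(2*n) = sqrt(2)*sqrt(n))
z = -I*sqrt(97)/194 (z = 1/(sqrt(2)*sqrt(-140 - 1*54)) = 1/(sqrt(2)*sqrt(-140 - 54)) = 1/(sqrt(2)*sqrt(-194)) = 1/(sqrt(2)*(I*sqrt(194))) = 1/(2*I*sqrt(97)) = -I*sqrt(97)/194 ≈ -0.050767*I)
r((-298 - 9)/(-189 + 127)) + z = ((-298 - 9)/(-189 + 127))**3 - I*sqrt(97)/194 = (-307/(-62))**3 - I*sqrt(97)/194 = (-307*(-1/62))**3 - I*sqrt(97)/194 = (307/62)**3 - I*sqrt(97)/194 = 28934443/238328 - I*sqrt(97)/194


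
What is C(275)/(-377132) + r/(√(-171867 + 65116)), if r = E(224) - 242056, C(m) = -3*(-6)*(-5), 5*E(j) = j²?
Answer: 45/188566 + 1160104*I*√106751/533755 ≈ 0.00023864 + 710.13*I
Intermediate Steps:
E(j) = j²/5
C(m) = -90 (C(m) = 18*(-5) = -90)
r = -1160104/5 (r = (⅕)*224² - 242056 = (⅕)*50176 - 242056 = 50176/5 - 242056 = -1160104/5 ≈ -2.3202e+5)
C(275)/(-377132) + r/(√(-171867 + 65116)) = -90/(-377132) - 1160104/(5*√(-171867 + 65116)) = -90*(-1/377132) - 1160104*(-I*√106751/106751)/5 = 45/188566 - 1160104*(-I*√106751/106751)/5 = 45/188566 - (-1160104)*I*√106751/533755 = 45/188566 + 1160104*I*√106751/533755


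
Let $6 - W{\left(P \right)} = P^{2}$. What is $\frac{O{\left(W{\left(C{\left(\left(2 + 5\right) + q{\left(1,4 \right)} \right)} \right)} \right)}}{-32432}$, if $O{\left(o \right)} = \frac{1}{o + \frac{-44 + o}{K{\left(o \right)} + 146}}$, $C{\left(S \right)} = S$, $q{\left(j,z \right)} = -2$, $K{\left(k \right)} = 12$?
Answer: $\frac{79}{49702040} \approx 1.5895 \cdot 10^{-6}$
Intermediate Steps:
$W{\left(P \right)} = 6 - P^{2}$
$O{\left(o \right)} = \frac{1}{- \frac{22}{79} + \frac{159 o}{158}}$ ($O{\left(o \right)} = \frac{1}{o + \frac{-44 + o}{12 + 146}} = \frac{1}{o + \frac{-44 + o}{158}} = \frac{1}{o + \left(-44 + o\right) \frac{1}{158}} = \frac{1}{o + \left(- \frac{22}{79} + \frac{o}{158}\right)} = \frac{1}{- \frac{22}{79} + \frac{159 o}{158}}$)
$\frac{O{\left(W{\left(C{\left(\left(2 + 5\right) + q{\left(1,4 \right)} \right)} \right)} \right)}}{-32432} = \frac{158 \frac{1}{-44 + 159 \left(6 - \left(\left(2 + 5\right) - 2\right)^{2}\right)}}{-32432} = \frac{158}{-44 + 159 \left(6 - \left(7 - 2\right)^{2}\right)} \left(- \frac{1}{32432}\right) = \frac{158}{-44 + 159 \left(6 - 5^{2}\right)} \left(- \frac{1}{32432}\right) = \frac{158}{-44 + 159 \left(6 - 25\right)} \left(- \frac{1}{32432}\right) = \frac{158}{-44 + 159 \left(-19\right)} \left(- \frac{1}{32432}\right) = \frac{158}{-44 - 3021} \left(- \frac{1}{32432}\right) = \frac{158}{-3065} \left(- \frac{1}{32432}\right) = 158 \left(- \frac{1}{3065}\right) \left(- \frac{1}{32432}\right) = \left(- \frac{158}{3065}\right) \left(- \frac{1}{32432}\right) = \frac{79}{49702040}$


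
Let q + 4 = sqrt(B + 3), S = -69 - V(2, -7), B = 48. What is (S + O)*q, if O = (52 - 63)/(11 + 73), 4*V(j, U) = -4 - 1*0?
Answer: 5723/21 - 5723*sqrt(51)/84 ≈ -214.03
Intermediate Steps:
V(j, U) = -1 (V(j, U) = (-4 - 1*0)/4 = (-4 + 0)/4 = (1/4)*(-4) = -1)
S = -68 (S = -69 - 1*(-1) = -69 + 1 = -68)
O = -11/84 ≈ -0.13095
q = -4 + sqrt(51) (q = -4 + sqrt(48 + 3) = -4 + sqrt(51) ≈ 3.1414)
(S + O)*q = (-68 - 11/84)*(-4 + sqrt(51)) = -5723*(-4 + sqrt(51))/84 = 5723/21 - 5723*sqrt(51)/84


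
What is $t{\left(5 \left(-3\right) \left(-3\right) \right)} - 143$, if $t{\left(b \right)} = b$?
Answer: $-98$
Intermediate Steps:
$t{\left(5 \left(-3\right) \left(-3\right) \right)} - 143 = 5 \left(-3\right) \left(-3\right) - 143 = \left(-15\right) \left(-3\right) - 143 = 45 - 143 = -98$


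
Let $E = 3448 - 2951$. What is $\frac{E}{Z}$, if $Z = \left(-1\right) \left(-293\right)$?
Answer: $\frac{497}{293} \approx 1.6962$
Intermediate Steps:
$E = 497$
$Z = 293$
$\frac{E}{Z} = \frac{1}{293} \cdot 497 = \frac{497}{293}$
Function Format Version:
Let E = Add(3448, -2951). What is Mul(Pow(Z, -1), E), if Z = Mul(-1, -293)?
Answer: Rational(497, 293) ≈ 1.6962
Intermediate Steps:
E = 497
Z = 293
Mul(Pow(Z, -1), E) = Mul(Pow(293, -1), 497) = Mul(Rational(1, 293), 497) = Rational(497, 293)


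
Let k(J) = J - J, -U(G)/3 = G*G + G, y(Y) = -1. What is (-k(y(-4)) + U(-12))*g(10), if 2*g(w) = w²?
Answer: -19800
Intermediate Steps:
U(G) = -3*G - 3*G² (U(G) = -3*(G*G + G) = -3*(G² + G) = -3*(G + G²) = -3*G - 3*G²)
k(J) = 0
g(w) = w²/2
(-k(y(-4)) + U(-12))*g(10) = (-1*0 - 3*(-12)*(1 - 12))*((½)*10²) = (0 - 3*(-12)*(-11))*((½)*100) = (0 - 396)*50 = -396*50 = -19800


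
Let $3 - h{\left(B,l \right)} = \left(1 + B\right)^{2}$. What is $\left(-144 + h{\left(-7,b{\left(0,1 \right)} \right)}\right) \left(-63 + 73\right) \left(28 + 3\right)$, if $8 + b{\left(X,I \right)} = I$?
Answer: $-54870$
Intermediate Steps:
$b{\left(X,I \right)} = -8 + I$
$h{\left(B,l \right)} = 3 - \left(1 + B\right)^{2}$
$\left(-144 + h{\left(-7,b{\left(0,1 \right)} \right)}\right) \left(-63 + 73\right) \left(28 + 3\right) = \left(-144 + \left(3 - \left(1 - 7\right)^{2}\right)\right) \left(-63 + 73\right) \left(28 + 3\right) = \left(-144 + \left(3 - \left(-6\right)^{2}\right)\right) 10 \cdot 31 = \left(-144 + \left(3 - 36\right)\right) 310 = \left(-144 - 33\right) 310 = \left(-177\right) 310 = -54870$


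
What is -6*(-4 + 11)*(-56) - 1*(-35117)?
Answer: 37469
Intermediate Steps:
-6*(-4 + 11)*(-56) - 1*(-35117) = -6*7*(-56) + 35117 = -42*(-56) + 35117 = 2352 + 35117 = 37469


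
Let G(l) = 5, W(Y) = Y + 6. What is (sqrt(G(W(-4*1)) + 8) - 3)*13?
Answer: -39 + 13*sqrt(13) ≈ 7.8722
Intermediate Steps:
W(Y) = 6 + Y
(sqrt(G(W(-4*1)) + 8) - 3)*13 = (sqrt(5 + 8) - 3)*13 = (sqrt(13) - 3)*13 = (-3 + sqrt(13))*13 = -39 + 13*sqrt(13)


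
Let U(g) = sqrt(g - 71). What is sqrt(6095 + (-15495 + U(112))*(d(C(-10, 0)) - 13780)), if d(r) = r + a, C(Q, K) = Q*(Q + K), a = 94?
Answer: sqrt(210521165 - 13586*sqrt(41)) ≈ 14506.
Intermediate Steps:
C(Q, K) = Q*(K + Q)
d(r) = 94 + r (d(r) = r + 94 = 94 + r)
U(g) = sqrt(-71 + g)
sqrt(6095 + (-15495 + U(112))*(d(C(-10, 0)) - 13780)) = sqrt(6095 + (-15495 + sqrt(-71 + 112))*((94 - 10*(0 - 10)) - 13780)) = sqrt(6095 + (-15495 + sqrt(41))*((94 - 10*(-10)) - 13780)) = sqrt(6095 + (-15495 + sqrt(41))*((94 + 100) - 13780)) = sqrt(6095 + (-15495 + sqrt(41))*(194 - 13780)) = sqrt(6095 + (-15495 + sqrt(41))*(-13586)) = sqrt(6095 + (210515070 - 13586*sqrt(41))) = sqrt(210521165 - 13586*sqrt(41))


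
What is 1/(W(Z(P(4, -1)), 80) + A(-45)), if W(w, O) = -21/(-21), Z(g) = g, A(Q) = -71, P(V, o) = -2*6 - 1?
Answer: -1/70 ≈ -0.014286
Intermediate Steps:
P(V, o) = -13 (P(V, o) = -12 - 1 = -13)
W(w, O) = 1 (W(w, O) = -21*(-1/21) = 1)
1/(W(Z(P(4, -1)), 80) + A(-45)) = 1/(1 - 71) = 1/(-70) = -1/70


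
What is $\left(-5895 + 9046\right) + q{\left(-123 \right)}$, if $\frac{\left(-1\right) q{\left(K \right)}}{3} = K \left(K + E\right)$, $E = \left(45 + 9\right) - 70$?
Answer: $-48140$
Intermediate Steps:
$E = -16$ ($E = 54 - 70 = -16$)
$q{\left(K \right)} = - 3 K \left(-16 + K\right)$ ($q{\left(K \right)} = - 3 K \left(K - 16\right) = - 3 K \left(-16 + K\right)$)
$\left(-5895 + 9046\right) + q{\left(-123 \right)} = \left(-5895 + 9046\right) + 3 \left(-123\right) \left(16 - -123\right) = 3151 + 3 \left(-123\right) \left(16 + 123\right) = 3151 + 3 \left(-123\right) 139 = 3151 - 51291 = -48140$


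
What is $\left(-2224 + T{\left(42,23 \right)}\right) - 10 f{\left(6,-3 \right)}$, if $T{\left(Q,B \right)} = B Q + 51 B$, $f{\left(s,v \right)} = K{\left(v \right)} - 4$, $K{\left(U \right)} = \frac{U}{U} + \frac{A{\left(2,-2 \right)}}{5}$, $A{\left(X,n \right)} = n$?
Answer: $-51$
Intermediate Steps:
$K{\left(U \right)} = \frac{3}{5}$ ($K{\left(U \right)} = \frac{U}{U} - \frac{2}{5} = 1 - \frac{2}{5} = \frac{3}{5}$)
$f{\left(s,v \right)} = - \frac{17}{5}$ ($f{\left(s,v \right)} = \frac{3}{5} - 4 = - \frac{17}{5}$)
$T{\left(Q,B \right)} = 51 B + B Q$
$\left(-2224 + T{\left(42,23 \right)}\right) - 10 f{\left(6,-3 \right)} = \left(-2224 + 23 \left(51 + 42\right)\right) - -34 = \left(-2224 + 23 \cdot 93\right) + 34 = \left(-2224 + 2139\right) + 34 = -85 + 34 = -51$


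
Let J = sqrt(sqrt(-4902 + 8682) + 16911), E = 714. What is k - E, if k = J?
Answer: -714 + sqrt(16911 + 6*sqrt(105)) ≈ -583.72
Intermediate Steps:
J = sqrt(16911 + 6*sqrt(105)) (J = sqrt(sqrt(3780) + 16911) = sqrt(6*sqrt(105) + 16911) = sqrt(16911 + 6*sqrt(105)) ≈ 130.28)
k = sqrt(16911 + 6*sqrt(105)) ≈ 130.28
k - E = sqrt(16911 + 6*sqrt(105)) - 1*714 = sqrt(16911 + 6*sqrt(105)) - 714 = -714 + sqrt(16911 + 6*sqrt(105))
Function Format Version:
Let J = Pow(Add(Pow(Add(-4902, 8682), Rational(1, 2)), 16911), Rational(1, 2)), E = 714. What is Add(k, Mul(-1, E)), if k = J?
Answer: Add(-714, Pow(Add(16911, Mul(6, Pow(105, Rational(1, 2)))), Rational(1, 2))) ≈ -583.72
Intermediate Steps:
J = Pow(Add(16911, Mul(6, Pow(105, Rational(1, 2)))), Rational(1, 2)) (J = Pow(Add(Pow(3780, Rational(1, 2)), 16911), Rational(1, 2)) = Pow(Add(Mul(6, Pow(105, Rational(1, 2))), 16911), Rational(1, 2)) = Pow(Add(16911, Mul(6, Pow(105, Rational(1, 2)))), Rational(1, 2)) ≈ 130.28)
k = Pow(Add(16911, Mul(6, Pow(105, Rational(1, 2)))), Rational(1, 2)) ≈ 130.28
Add(k, Mul(-1, E)) = Add(Pow(Add(16911, Mul(6, Pow(105, Rational(1, 2)))), Rational(1, 2)), Mul(-1, 714)) = Add(Pow(Add(16911, Mul(6, Pow(105, Rational(1, 2)))), Rational(1, 2)), -714) = Add(-714, Pow(Add(16911, Mul(6, Pow(105, Rational(1, 2)))), Rational(1, 2)))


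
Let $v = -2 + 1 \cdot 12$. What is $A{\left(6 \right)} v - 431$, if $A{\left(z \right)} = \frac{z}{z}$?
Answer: $-421$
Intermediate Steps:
$A{\left(z \right)} = 1$
$v = 10$ ($v = -2 + 12 = 10$)
$A{\left(6 \right)} v - 431 = 1 \cdot 10 - 431 = 10 - 431 = -421$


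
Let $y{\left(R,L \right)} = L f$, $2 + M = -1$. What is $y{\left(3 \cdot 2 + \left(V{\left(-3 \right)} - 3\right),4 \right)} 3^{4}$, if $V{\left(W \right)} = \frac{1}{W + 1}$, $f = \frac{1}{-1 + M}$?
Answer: $-81$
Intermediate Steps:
$M = -3$ ($M = -2 - 1 = -3$)
$f = - \frac{1}{4}$ ($f = \frac{1}{-1 - 3} = \frac{1}{-4} = - \frac{1}{4} \approx -0.25$)
$V{\left(W \right)} = \frac{1}{1 + W}$
$y{\left(R,L \right)} = - \frac{L}{4}$ ($y{\left(R,L \right)} = L \left(- \frac{1}{4}\right) = - \frac{L}{4}$)
$y{\left(3 \cdot 2 + \left(V{\left(-3 \right)} - 3\right),4 \right)} 3^{4} = \left(- \frac{1}{4}\right) 4 \cdot 3^{4} = \left(-1\right) 81 = -81$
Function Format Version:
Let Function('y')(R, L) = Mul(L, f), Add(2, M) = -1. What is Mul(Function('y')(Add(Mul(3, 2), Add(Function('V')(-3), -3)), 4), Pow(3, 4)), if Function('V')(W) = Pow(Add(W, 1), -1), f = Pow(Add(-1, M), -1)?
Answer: -81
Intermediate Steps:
M = -3 (M = Add(-2, -1) = -3)
f = Rational(-1, 4) (f = Pow(Add(-1, -3), -1) = Pow(-4, -1) = Rational(-1, 4) ≈ -0.25000)
Function('V')(W) = Pow(Add(1, W), -1)
Function('y')(R, L) = Mul(Rational(-1, 4), L) (Function('y')(R, L) = Mul(L, Rational(-1, 4)) = Mul(Rational(-1, 4), L))
Mul(Function('y')(Add(Mul(3, 2), Add(Function('V')(-3), -3)), 4), Pow(3, 4)) = Mul(Mul(Rational(-1, 4), 4), Pow(3, 4)) = Mul(-1, 81) = -81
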